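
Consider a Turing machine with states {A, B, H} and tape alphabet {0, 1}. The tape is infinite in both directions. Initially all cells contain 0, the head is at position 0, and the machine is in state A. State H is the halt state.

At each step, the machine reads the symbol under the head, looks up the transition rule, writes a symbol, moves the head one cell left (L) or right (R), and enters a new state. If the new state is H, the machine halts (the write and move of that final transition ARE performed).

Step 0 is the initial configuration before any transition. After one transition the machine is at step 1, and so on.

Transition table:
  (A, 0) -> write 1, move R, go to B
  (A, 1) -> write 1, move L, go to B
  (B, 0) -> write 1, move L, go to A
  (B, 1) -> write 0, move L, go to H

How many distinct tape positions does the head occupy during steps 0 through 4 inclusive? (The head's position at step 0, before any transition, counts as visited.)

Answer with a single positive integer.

Answer: 4

Derivation:
Step 1: in state A at pos 0, read 0 -> (A,0)->write 1,move R,goto B. Now: state=B, head=1, tape[-1..2]=0100 (head:   ^)
Step 2: in state B at pos 1, read 0 -> (B,0)->write 1,move L,goto A. Now: state=A, head=0, tape[-1..2]=0110 (head:  ^)
Step 3: in state A at pos 0, read 1 -> (A,1)->write 1,move L,goto B. Now: state=B, head=-1, tape[-2..2]=00110 (head:  ^)
Step 4: in state B at pos -1, read 0 -> (B,0)->write 1,move L,goto A. Now: state=A, head=-2, tape[-3..2]=001110 (head:  ^)
Head positions at steps 0..4: starting at 0, distinct positions visited = {-2, -1, 0, 1} -> 4 position(s)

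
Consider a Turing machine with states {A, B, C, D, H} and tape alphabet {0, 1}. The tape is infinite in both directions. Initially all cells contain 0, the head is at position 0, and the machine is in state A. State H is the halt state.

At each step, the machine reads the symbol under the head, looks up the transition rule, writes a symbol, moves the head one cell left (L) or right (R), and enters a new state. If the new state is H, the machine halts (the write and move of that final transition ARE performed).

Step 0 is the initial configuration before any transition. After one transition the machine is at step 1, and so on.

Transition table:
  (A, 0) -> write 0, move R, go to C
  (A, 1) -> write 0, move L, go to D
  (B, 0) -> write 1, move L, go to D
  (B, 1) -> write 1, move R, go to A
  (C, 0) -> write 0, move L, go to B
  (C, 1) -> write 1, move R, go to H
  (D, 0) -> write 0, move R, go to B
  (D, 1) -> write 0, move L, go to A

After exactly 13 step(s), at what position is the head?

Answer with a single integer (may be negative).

Step 1: in state A at pos 0, read 0 -> (A,0)->write 0,move R,goto C. Now: state=C, head=1, tape[-1..2]=0000 (head:   ^)
Step 2: in state C at pos 1, read 0 -> (C,0)->write 0,move L,goto B. Now: state=B, head=0, tape[-1..2]=0000 (head:  ^)
Step 3: in state B at pos 0, read 0 -> (B,0)->write 1,move L,goto D. Now: state=D, head=-1, tape[-2..2]=00100 (head:  ^)
Step 4: in state D at pos -1, read 0 -> (D,0)->write 0,move R,goto B. Now: state=B, head=0, tape[-2..2]=00100 (head:   ^)
Step 5: in state B at pos 0, read 1 -> (B,1)->write 1,move R,goto A. Now: state=A, head=1, tape[-2..2]=00100 (head:    ^)
Step 6: in state A at pos 1, read 0 -> (A,0)->write 0,move R,goto C. Now: state=C, head=2, tape[-2..3]=001000 (head:     ^)
Step 7: in state C at pos 2, read 0 -> (C,0)->write 0,move L,goto B. Now: state=B, head=1, tape[-2..3]=001000 (head:    ^)
Step 8: in state B at pos 1, read 0 -> (B,0)->write 1,move L,goto D. Now: state=D, head=0, tape[-2..3]=001100 (head:   ^)
Step 9: in state D at pos 0, read 1 -> (D,1)->write 0,move L,goto A. Now: state=A, head=-1, tape[-2..3]=000100 (head:  ^)
Step 10: in state A at pos -1, read 0 -> (A,0)->write 0,move R,goto C. Now: state=C, head=0, tape[-2..3]=000100 (head:   ^)
Step 11: in state C at pos 0, read 0 -> (C,0)->write 0,move L,goto B. Now: state=B, head=-1, tape[-2..3]=000100 (head:  ^)
Step 12: in state B at pos -1, read 0 -> (B,0)->write 1,move L,goto D. Now: state=D, head=-2, tape[-3..3]=0010100 (head:  ^)
Step 13: in state D at pos -2, read 0 -> (D,0)->write 0,move R,goto B. Now: state=B, head=-1, tape[-3..3]=0010100 (head:   ^)

Answer: -1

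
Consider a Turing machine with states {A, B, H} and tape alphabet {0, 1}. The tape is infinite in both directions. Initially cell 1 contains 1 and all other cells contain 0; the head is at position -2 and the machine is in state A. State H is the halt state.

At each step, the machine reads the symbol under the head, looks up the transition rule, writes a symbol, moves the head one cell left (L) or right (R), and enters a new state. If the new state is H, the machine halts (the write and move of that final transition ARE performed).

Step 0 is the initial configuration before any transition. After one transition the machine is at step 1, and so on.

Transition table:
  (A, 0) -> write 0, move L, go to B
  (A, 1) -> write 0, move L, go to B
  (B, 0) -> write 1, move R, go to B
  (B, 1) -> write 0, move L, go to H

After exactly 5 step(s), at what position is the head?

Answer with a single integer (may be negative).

Step 1: in state A at pos -2, read 0 -> (A,0)->write 0,move L,goto B. Now: state=B, head=-3, tape[-4..2]=0000010 (head:  ^)
Step 2: in state B at pos -3, read 0 -> (B,0)->write 1,move R,goto B. Now: state=B, head=-2, tape[-4..2]=0100010 (head:   ^)
Step 3: in state B at pos -2, read 0 -> (B,0)->write 1,move R,goto B. Now: state=B, head=-1, tape[-4..2]=0110010 (head:    ^)
Step 4: in state B at pos -1, read 0 -> (B,0)->write 1,move R,goto B. Now: state=B, head=0, tape[-4..2]=0111010 (head:     ^)
Step 5: in state B at pos 0, read 0 -> (B,0)->write 1,move R,goto B. Now: state=B, head=1, tape[-4..2]=0111110 (head:      ^)

Answer: 1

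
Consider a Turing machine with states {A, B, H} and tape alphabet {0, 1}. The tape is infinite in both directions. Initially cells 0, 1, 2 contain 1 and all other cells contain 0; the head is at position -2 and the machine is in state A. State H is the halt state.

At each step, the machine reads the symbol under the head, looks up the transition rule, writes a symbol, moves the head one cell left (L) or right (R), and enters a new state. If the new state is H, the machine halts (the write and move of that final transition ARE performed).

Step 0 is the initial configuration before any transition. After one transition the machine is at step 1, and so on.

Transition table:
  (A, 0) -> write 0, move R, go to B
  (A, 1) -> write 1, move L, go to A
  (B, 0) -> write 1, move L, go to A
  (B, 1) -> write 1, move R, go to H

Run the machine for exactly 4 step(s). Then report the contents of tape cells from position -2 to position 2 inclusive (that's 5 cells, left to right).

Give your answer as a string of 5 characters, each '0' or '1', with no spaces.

Answer: 01111

Derivation:
Step 1: in state A at pos -2, read 0 -> (A,0)->write 0,move R,goto B. Now: state=B, head=-1, tape[-3..3]=0001110 (head:   ^)
Step 2: in state B at pos -1, read 0 -> (B,0)->write 1,move L,goto A. Now: state=A, head=-2, tape[-3..3]=0011110 (head:  ^)
Step 3: in state A at pos -2, read 0 -> (A,0)->write 0,move R,goto B. Now: state=B, head=-1, tape[-3..3]=0011110 (head:   ^)
Step 4: in state B at pos -1, read 1 -> (B,1)->write 1,move R,goto H. Now: state=H, head=0, tape[-3..3]=0011110 (head:    ^)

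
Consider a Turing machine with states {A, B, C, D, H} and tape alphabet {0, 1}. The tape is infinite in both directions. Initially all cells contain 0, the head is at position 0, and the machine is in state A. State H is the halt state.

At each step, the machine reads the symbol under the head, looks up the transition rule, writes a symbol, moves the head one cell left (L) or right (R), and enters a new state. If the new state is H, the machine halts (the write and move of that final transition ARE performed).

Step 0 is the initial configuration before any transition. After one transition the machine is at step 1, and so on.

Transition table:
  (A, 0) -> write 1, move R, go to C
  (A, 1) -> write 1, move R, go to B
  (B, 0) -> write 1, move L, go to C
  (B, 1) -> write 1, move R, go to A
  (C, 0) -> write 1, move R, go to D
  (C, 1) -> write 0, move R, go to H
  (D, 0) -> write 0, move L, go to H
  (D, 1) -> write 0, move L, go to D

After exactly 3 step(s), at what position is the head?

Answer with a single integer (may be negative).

Answer: 1

Derivation:
Step 1: in state A at pos 0, read 0 -> (A,0)->write 1,move R,goto C. Now: state=C, head=1, tape[-1..2]=0100 (head:   ^)
Step 2: in state C at pos 1, read 0 -> (C,0)->write 1,move R,goto D. Now: state=D, head=2, tape[-1..3]=01100 (head:    ^)
Step 3: in state D at pos 2, read 0 -> (D,0)->write 0,move L,goto H. Now: state=H, head=1, tape[-1..3]=01100 (head:   ^)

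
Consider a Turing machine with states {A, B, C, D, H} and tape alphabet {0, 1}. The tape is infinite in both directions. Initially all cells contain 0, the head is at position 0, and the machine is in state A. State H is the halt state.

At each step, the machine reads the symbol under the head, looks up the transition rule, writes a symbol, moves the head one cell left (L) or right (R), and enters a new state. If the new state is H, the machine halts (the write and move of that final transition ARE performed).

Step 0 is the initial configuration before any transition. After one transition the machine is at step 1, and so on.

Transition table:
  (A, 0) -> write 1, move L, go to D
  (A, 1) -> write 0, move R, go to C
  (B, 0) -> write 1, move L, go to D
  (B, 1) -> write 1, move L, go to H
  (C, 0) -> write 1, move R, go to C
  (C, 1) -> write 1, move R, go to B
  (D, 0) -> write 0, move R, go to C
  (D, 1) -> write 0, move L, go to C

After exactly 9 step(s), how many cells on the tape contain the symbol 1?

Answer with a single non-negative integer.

Answer: 4

Derivation:
Step 1: in state A at pos 0, read 0 -> (A,0)->write 1,move L,goto D. Now: state=D, head=-1, tape[-2..1]=0010 (head:  ^)
Step 2: in state D at pos -1, read 0 -> (D,0)->write 0,move R,goto C. Now: state=C, head=0, tape[-2..1]=0010 (head:   ^)
Step 3: in state C at pos 0, read 1 -> (C,1)->write 1,move R,goto B. Now: state=B, head=1, tape[-2..2]=00100 (head:    ^)
Step 4: in state B at pos 1, read 0 -> (B,0)->write 1,move L,goto D. Now: state=D, head=0, tape[-2..2]=00110 (head:   ^)
Step 5: in state D at pos 0, read 1 -> (D,1)->write 0,move L,goto C. Now: state=C, head=-1, tape[-2..2]=00010 (head:  ^)
Step 6: in state C at pos -1, read 0 -> (C,0)->write 1,move R,goto C. Now: state=C, head=0, tape[-2..2]=01010 (head:   ^)
Step 7: in state C at pos 0, read 0 -> (C,0)->write 1,move R,goto C. Now: state=C, head=1, tape[-2..2]=01110 (head:    ^)
Step 8: in state C at pos 1, read 1 -> (C,1)->write 1,move R,goto B. Now: state=B, head=2, tape[-2..3]=011100 (head:     ^)
Step 9: in state B at pos 2, read 0 -> (B,0)->write 1,move L,goto D. Now: state=D, head=1, tape[-2..3]=011110 (head:    ^)
Cells containing 1 after step 9: {-1, 0, 1, 2} -> 4 cell(s)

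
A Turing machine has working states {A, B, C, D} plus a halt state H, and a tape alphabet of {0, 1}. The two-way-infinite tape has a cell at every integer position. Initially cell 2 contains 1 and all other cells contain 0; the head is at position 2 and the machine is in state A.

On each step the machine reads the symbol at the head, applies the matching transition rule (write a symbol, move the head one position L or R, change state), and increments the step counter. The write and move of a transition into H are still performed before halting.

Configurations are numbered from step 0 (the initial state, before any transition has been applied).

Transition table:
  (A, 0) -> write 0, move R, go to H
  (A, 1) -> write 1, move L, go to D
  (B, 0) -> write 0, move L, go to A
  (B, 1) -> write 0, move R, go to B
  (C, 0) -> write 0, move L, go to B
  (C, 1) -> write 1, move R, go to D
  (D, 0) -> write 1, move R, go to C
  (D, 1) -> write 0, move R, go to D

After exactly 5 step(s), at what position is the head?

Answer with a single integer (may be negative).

Answer: 3

Derivation:
Step 1: in state A at pos 2, read 1 -> (A,1)->write 1,move L,goto D. Now: state=D, head=1, tape[0..3]=0010 (head:  ^)
Step 2: in state D at pos 1, read 0 -> (D,0)->write 1,move R,goto C. Now: state=C, head=2, tape[0..3]=0110 (head:   ^)
Step 3: in state C at pos 2, read 1 -> (C,1)->write 1,move R,goto D. Now: state=D, head=3, tape[0..4]=01100 (head:    ^)
Step 4: in state D at pos 3, read 0 -> (D,0)->write 1,move R,goto C. Now: state=C, head=4, tape[0..5]=011100 (head:     ^)
Step 5: in state C at pos 4, read 0 -> (C,0)->write 0,move L,goto B. Now: state=B, head=3, tape[0..5]=011100 (head:    ^)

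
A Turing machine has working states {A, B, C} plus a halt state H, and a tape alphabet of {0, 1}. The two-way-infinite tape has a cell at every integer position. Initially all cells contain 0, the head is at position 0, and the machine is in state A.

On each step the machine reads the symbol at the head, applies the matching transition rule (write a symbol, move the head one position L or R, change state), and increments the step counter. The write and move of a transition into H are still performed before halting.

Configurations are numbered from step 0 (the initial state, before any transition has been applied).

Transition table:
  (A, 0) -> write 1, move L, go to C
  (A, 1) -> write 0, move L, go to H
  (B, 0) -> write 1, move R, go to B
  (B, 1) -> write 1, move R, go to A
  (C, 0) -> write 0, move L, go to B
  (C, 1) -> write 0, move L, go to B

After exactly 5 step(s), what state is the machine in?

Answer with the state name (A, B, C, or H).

Step 1: in state A at pos 0, read 0 -> (A,0)->write 1,move L,goto C. Now: state=C, head=-1, tape[-2..1]=0010 (head:  ^)
Step 2: in state C at pos -1, read 0 -> (C,0)->write 0,move L,goto B. Now: state=B, head=-2, tape[-3..1]=00010 (head:  ^)
Step 3: in state B at pos -2, read 0 -> (B,0)->write 1,move R,goto B. Now: state=B, head=-1, tape[-3..1]=01010 (head:   ^)
Step 4: in state B at pos -1, read 0 -> (B,0)->write 1,move R,goto B. Now: state=B, head=0, tape[-3..1]=01110 (head:    ^)
Step 5: in state B at pos 0, read 1 -> (B,1)->write 1,move R,goto A. Now: state=A, head=1, tape[-3..2]=011100 (head:     ^)

Answer: A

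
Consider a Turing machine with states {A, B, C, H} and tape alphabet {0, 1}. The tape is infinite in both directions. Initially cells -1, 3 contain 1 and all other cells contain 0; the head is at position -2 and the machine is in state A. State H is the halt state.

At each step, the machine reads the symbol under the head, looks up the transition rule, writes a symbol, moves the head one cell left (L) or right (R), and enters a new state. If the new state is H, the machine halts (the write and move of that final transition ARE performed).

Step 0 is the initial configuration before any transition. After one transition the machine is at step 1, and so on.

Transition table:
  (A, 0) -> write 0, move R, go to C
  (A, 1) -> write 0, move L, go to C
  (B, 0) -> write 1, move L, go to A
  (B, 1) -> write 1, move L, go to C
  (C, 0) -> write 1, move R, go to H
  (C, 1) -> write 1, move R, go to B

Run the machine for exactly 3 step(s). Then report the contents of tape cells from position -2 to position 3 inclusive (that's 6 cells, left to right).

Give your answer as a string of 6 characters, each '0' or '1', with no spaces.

Step 1: in state A at pos -2, read 0 -> (A,0)->write 0,move R,goto C. Now: state=C, head=-1, tape[-3..4]=00100010 (head:   ^)
Step 2: in state C at pos -1, read 1 -> (C,1)->write 1,move R,goto B. Now: state=B, head=0, tape[-3..4]=00100010 (head:    ^)
Step 3: in state B at pos 0, read 0 -> (B,0)->write 1,move L,goto A. Now: state=A, head=-1, tape[-3..4]=00110010 (head:   ^)

Answer: 011001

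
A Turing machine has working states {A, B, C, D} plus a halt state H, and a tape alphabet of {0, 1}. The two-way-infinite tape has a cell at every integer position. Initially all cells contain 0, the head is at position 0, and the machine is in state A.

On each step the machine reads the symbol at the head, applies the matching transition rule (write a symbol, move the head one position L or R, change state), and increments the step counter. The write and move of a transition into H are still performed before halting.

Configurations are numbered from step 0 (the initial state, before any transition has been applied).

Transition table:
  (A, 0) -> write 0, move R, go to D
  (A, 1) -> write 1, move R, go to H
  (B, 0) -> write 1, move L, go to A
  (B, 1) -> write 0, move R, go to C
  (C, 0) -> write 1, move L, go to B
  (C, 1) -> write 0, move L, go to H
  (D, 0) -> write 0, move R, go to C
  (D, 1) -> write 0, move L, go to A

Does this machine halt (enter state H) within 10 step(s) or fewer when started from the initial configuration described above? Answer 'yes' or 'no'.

Answer: yes

Derivation:
Step 1: in state A at pos 0, read 0 -> (A,0)->write 0,move R,goto D. Now: state=D, head=1, tape[-1..2]=0000 (head:   ^)
Step 2: in state D at pos 1, read 0 -> (D,0)->write 0,move R,goto C. Now: state=C, head=2, tape[-1..3]=00000 (head:    ^)
Step 3: in state C at pos 2, read 0 -> (C,0)->write 1,move L,goto B. Now: state=B, head=1, tape[-1..3]=00010 (head:   ^)
Step 4: in state B at pos 1, read 0 -> (B,0)->write 1,move L,goto A. Now: state=A, head=0, tape[-1..3]=00110 (head:  ^)
Step 5: in state A at pos 0, read 0 -> (A,0)->write 0,move R,goto D. Now: state=D, head=1, tape[-1..3]=00110 (head:   ^)
Step 6: in state D at pos 1, read 1 -> (D,1)->write 0,move L,goto A. Now: state=A, head=0, tape[-1..3]=00010 (head:  ^)
Step 7: in state A at pos 0, read 0 -> (A,0)->write 0,move R,goto D. Now: state=D, head=1, tape[-1..3]=00010 (head:   ^)
Step 8: in state D at pos 1, read 0 -> (D,0)->write 0,move R,goto C. Now: state=C, head=2, tape[-1..3]=00010 (head:    ^)
Step 9: in state C at pos 2, read 1 -> (C,1)->write 0,move L,goto H. Now: state=H, head=1, tape[-1..3]=00000 (head:   ^)
State H reached at step 9; 9 <= 10 -> yes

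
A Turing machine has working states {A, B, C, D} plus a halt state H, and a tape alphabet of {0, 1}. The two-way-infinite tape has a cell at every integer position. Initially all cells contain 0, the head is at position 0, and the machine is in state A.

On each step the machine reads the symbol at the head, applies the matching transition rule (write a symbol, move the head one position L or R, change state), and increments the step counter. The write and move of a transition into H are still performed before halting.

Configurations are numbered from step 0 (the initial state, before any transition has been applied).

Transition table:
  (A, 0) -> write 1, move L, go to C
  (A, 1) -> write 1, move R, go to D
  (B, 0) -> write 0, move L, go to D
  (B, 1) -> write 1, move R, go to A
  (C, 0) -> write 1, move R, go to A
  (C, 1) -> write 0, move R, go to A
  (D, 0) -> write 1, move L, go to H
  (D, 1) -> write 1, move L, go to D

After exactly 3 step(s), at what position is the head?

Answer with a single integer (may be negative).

Answer: 1

Derivation:
Step 1: in state A at pos 0, read 0 -> (A,0)->write 1,move L,goto C. Now: state=C, head=-1, tape[-2..1]=0010 (head:  ^)
Step 2: in state C at pos -1, read 0 -> (C,0)->write 1,move R,goto A. Now: state=A, head=0, tape[-2..1]=0110 (head:   ^)
Step 3: in state A at pos 0, read 1 -> (A,1)->write 1,move R,goto D. Now: state=D, head=1, tape[-2..2]=01100 (head:    ^)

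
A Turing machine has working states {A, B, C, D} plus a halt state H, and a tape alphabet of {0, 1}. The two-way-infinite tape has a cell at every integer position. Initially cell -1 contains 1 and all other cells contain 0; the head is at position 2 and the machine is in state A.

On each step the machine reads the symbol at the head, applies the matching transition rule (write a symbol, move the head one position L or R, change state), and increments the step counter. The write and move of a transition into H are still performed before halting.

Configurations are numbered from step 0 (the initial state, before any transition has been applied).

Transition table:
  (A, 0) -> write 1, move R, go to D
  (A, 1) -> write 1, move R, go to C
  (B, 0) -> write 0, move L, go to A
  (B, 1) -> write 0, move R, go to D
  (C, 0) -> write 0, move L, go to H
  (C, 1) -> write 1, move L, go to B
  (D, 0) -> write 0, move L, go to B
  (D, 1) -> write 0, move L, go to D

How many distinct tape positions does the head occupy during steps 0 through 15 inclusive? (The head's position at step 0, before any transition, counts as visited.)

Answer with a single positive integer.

Step 1: in state A at pos 2, read 0 -> (A,0)->write 1,move R,goto D. Now: state=D, head=3, tape[-2..4]=0100100 (head:      ^)
Step 2: in state D at pos 3, read 0 -> (D,0)->write 0,move L,goto B. Now: state=B, head=2, tape[-2..4]=0100100 (head:     ^)
Step 3: in state B at pos 2, read 1 -> (B,1)->write 0,move R,goto D. Now: state=D, head=3, tape[-2..4]=0100000 (head:      ^)
Step 4: in state D at pos 3, read 0 -> (D,0)->write 0,move L,goto B. Now: state=B, head=2, tape[-2..4]=0100000 (head:     ^)
Step 5: in state B at pos 2, read 0 -> (B,0)->write 0,move L,goto A. Now: state=A, head=1, tape[-2..4]=0100000 (head:    ^)
Step 6: in state A at pos 1, read 0 -> (A,0)->write 1,move R,goto D. Now: state=D, head=2, tape[-2..4]=0101000 (head:     ^)
Step 7: in state D at pos 2, read 0 -> (D,0)->write 0,move L,goto B. Now: state=B, head=1, tape[-2..4]=0101000 (head:    ^)
Step 8: in state B at pos 1, read 1 -> (B,1)->write 0,move R,goto D. Now: state=D, head=2, tape[-2..4]=0100000 (head:     ^)
Step 9: in state D at pos 2, read 0 -> (D,0)->write 0,move L,goto B. Now: state=B, head=1, tape[-2..4]=0100000 (head:    ^)
Step 10: in state B at pos 1, read 0 -> (B,0)->write 0,move L,goto A. Now: state=A, head=0, tape[-2..4]=0100000 (head:   ^)
Step 11: in state A at pos 0, read 0 -> (A,0)->write 1,move R,goto D. Now: state=D, head=1, tape[-2..4]=0110000 (head:    ^)
Step 12: in state D at pos 1, read 0 -> (D,0)->write 0,move L,goto B. Now: state=B, head=0, tape[-2..4]=0110000 (head:   ^)
Step 13: in state B at pos 0, read 1 -> (B,1)->write 0,move R,goto D. Now: state=D, head=1, tape[-2..4]=0100000 (head:    ^)
Step 14: in state D at pos 1, read 0 -> (D,0)->write 0,move L,goto B. Now: state=B, head=0, tape[-2..4]=0100000 (head:   ^)
Step 15: in state B at pos 0, read 0 -> (B,0)->write 0,move L,goto A. Now: state=A, head=-1, tape[-2..4]=0100000 (head:  ^)
Head positions at steps 0..15: starting at 2, distinct positions visited = {-1, 0, 1, 2, 3} -> 5 position(s)

Answer: 5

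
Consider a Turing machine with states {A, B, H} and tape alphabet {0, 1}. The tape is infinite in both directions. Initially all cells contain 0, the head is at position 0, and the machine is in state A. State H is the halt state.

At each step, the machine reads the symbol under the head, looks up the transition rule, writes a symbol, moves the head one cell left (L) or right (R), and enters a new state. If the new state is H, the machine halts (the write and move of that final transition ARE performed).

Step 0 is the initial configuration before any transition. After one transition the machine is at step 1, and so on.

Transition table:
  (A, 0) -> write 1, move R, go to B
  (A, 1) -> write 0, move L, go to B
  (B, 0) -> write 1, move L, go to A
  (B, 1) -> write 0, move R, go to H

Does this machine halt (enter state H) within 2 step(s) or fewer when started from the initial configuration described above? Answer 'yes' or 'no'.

Answer: no

Derivation:
Step 1: in state A at pos 0, read 0 -> (A,0)->write 1,move R,goto B. Now: state=B, head=1, tape[-1..2]=0100 (head:   ^)
Step 2: in state B at pos 1, read 0 -> (B,0)->write 1,move L,goto A. Now: state=A, head=0, tape[-1..2]=0110 (head:  ^)
After 2 step(s): state = A (not H) -> not halted within 2 -> no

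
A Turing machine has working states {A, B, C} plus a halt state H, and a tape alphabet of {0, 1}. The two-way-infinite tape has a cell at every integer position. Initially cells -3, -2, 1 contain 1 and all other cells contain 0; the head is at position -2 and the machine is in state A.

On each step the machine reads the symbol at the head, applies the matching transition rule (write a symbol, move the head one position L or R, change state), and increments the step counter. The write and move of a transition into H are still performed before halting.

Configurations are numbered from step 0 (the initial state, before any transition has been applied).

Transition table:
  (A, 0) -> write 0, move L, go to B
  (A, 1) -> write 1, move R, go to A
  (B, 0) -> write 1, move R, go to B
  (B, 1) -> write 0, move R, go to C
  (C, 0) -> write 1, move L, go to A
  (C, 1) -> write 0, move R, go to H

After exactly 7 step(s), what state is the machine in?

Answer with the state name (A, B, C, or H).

Answer: A

Derivation:
Step 1: in state A at pos -2, read 1 -> (A,1)->write 1,move R,goto A. Now: state=A, head=-1, tape[-4..2]=0110010 (head:    ^)
Step 2: in state A at pos -1, read 0 -> (A,0)->write 0,move L,goto B. Now: state=B, head=-2, tape[-4..2]=0110010 (head:   ^)
Step 3: in state B at pos -2, read 1 -> (B,1)->write 0,move R,goto C. Now: state=C, head=-1, tape[-4..2]=0100010 (head:    ^)
Step 4: in state C at pos -1, read 0 -> (C,0)->write 1,move L,goto A. Now: state=A, head=-2, tape[-4..2]=0101010 (head:   ^)
Step 5: in state A at pos -2, read 0 -> (A,0)->write 0,move L,goto B. Now: state=B, head=-3, tape[-4..2]=0101010 (head:  ^)
Step 6: in state B at pos -3, read 1 -> (B,1)->write 0,move R,goto C. Now: state=C, head=-2, tape[-4..2]=0001010 (head:   ^)
Step 7: in state C at pos -2, read 0 -> (C,0)->write 1,move L,goto A. Now: state=A, head=-3, tape[-4..2]=0011010 (head:  ^)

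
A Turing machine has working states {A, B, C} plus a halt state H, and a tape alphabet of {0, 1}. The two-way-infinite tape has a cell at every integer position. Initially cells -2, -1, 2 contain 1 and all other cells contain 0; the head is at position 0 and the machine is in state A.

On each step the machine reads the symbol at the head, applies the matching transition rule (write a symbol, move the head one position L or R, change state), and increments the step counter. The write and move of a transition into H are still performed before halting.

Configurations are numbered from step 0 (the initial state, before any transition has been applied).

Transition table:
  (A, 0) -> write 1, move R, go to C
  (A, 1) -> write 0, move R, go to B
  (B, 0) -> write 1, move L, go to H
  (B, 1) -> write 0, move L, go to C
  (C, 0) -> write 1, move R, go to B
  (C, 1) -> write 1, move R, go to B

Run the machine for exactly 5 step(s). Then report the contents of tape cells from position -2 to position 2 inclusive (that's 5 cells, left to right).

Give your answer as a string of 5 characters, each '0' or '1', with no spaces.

Step 1: in state A at pos 0, read 0 -> (A,0)->write 1,move R,goto C. Now: state=C, head=1, tape[-3..3]=0111010 (head:     ^)
Step 2: in state C at pos 1, read 0 -> (C,0)->write 1,move R,goto B. Now: state=B, head=2, tape[-3..3]=0111110 (head:      ^)
Step 3: in state B at pos 2, read 1 -> (B,1)->write 0,move L,goto C. Now: state=C, head=1, tape[-3..3]=0111100 (head:     ^)
Step 4: in state C at pos 1, read 1 -> (C,1)->write 1,move R,goto B. Now: state=B, head=2, tape[-3..3]=0111100 (head:      ^)
Step 5: in state B at pos 2, read 0 -> (B,0)->write 1,move L,goto H. Now: state=H, head=1, tape[-3..3]=0111110 (head:     ^)

Answer: 11111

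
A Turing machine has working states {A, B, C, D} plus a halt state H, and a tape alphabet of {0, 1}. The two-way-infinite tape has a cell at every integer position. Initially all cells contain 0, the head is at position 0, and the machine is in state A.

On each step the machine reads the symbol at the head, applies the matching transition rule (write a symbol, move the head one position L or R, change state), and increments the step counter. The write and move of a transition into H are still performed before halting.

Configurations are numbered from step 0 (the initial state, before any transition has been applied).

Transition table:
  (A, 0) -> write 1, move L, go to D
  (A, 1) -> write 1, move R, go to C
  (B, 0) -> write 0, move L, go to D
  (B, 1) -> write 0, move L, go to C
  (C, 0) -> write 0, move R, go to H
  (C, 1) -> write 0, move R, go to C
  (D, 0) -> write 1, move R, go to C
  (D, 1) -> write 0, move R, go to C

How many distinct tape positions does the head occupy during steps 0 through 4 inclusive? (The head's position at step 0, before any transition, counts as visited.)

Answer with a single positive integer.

Answer: 4

Derivation:
Step 1: in state A at pos 0, read 0 -> (A,0)->write 1,move L,goto D. Now: state=D, head=-1, tape[-2..1]=0010 (head:  ^)
Step 2: in state D at pos -1, read 0 -> (D,0)->write 1,move R,goto C. Now: state=C, head=0, tape[-2..1]=0110 (head:   ^)
Step 3: in state C at pos 0, read 1 -> (C,1)->write 0,move R,goto C. Now: state=C, head=1, tape[-2..2]=01000 (head:    ^)
Step 4: in state C at pos 1, read 0 -> (C,0)->write 0,move R,goto H. Now: state=H, head=2, tape[-2..3]=010000 (head:     ^)
Head positions at steps 0..4: starting at 0, distinct positions visited = {-1, 0, 1, 2} -> 4 position(s)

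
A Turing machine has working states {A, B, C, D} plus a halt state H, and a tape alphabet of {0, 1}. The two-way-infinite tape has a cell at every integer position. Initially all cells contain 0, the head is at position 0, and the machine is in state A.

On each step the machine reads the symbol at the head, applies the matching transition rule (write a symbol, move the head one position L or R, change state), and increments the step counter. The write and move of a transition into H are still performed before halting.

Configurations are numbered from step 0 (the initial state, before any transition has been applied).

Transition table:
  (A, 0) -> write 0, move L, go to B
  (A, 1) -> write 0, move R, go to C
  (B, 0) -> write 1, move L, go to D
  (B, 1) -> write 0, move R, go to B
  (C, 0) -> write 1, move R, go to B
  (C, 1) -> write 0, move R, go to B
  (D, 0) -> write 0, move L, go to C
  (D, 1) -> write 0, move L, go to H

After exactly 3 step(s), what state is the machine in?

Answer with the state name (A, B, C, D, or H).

Step 1: in state A at pos 0, read 0 -> (A,0)->write 0,move L,goto B. Now: state=B, head=-1, tape[-2..1]=0000 (head:  ^)
Step 2: in state B at pos -1, read 0 -> (B,0)->write 1,move L,goto D. Now: state=D, head=-2, tape[-3..1]=00100 (head:  ^)
Step 3: in state D at pos -2, read 0 -> (D,0)->write 0,move L,goto C. Now: state=C, head=-3, tape[-4..1]=000100 (head:  ^)

Answer: C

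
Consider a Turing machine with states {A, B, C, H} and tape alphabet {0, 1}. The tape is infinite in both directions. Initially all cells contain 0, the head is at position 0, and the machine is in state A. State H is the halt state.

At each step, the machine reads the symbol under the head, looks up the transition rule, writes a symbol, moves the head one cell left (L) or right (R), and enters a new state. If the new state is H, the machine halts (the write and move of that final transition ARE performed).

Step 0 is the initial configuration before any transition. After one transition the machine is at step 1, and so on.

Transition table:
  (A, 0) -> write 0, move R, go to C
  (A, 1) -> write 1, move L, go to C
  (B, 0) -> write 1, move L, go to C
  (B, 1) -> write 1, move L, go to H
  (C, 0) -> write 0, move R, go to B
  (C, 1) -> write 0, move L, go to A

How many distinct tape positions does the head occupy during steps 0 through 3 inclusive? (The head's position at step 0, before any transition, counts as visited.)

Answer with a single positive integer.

Answer: 3

Derivation:
Step 1: in state A at pos 0, read 0 -> (A,0)->write 0,move R,goto C. Now: state=C, head=1, tape[-1..2]=0000 (head:   ^)
Step 2: in state C at pos 1, read 0 -> (C,0)->write 0,move R,goto B. Now: state=B, head=2, tape[-1..3]=00000 (head:    ^)
Step 3: in state B at pos 2, read 0 -> (B,0)->write 1,move L,goto C. Now: state=C, head=1, tape[-1..3]=00010 (head:   ^)
Head positions at steps 0..3: starting at 0, distinct positions visited = {0, 1, 2} -> 3 position(s)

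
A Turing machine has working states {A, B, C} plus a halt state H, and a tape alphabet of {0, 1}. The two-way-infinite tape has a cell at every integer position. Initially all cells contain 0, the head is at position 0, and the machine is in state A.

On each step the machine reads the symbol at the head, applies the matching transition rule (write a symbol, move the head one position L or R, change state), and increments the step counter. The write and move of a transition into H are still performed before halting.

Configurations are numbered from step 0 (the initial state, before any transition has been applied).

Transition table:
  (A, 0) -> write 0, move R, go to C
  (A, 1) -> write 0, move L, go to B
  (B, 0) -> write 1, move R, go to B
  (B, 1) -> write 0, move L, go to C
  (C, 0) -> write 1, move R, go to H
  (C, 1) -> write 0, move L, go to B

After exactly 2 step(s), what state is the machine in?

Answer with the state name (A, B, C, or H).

Step 1: in state A at pos 0, read 0 -> (A,0)->write 0,move R,goto C. Now: state=C, head=1, tape[-1..2]=0000 (head:   ^)
Step 2: in state C at pos 1, read 0 -> (C,0)->write 1,move R,goto H. Now: state=H, head=2, tape[-1..3]=00100 (head:    ^)

Answer: H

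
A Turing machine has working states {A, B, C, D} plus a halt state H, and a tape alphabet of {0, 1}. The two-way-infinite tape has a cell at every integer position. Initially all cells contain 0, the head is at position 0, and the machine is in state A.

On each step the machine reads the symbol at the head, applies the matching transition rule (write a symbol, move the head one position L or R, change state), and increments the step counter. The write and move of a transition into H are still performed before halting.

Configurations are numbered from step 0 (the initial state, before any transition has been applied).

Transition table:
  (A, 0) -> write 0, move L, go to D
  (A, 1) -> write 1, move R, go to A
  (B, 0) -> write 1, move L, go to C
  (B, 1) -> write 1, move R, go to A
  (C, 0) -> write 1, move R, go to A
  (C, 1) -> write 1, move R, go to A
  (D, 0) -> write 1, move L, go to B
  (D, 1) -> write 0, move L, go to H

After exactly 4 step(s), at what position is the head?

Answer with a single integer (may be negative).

Step 1: in state A at pos 0, read 0 -> (A,0)->write 0,move L,goto D. Now: state=D, head=-1, tape[-2..1]=0000 (head:  ^)
Step 2: in state D at pos -1, read 0 -> (D,0)->write 1,move L,goto B. Now: state=B, head=-2, tape[-3..1]=00100 (head:  ^)
Step 3: in state B at pos -2, read 0 -> (B,0)->write 1,move L,goto C. Now: state=C, head=-3, tape[-4..1]=001100 (head:  ^)
Step 4: in state C at pos -3, read 0 -> (C,0)->write 1,move R,goto A. Now: state=A, head=-2, tape[-4..1]=011100 (head:   ^)

Answer: -2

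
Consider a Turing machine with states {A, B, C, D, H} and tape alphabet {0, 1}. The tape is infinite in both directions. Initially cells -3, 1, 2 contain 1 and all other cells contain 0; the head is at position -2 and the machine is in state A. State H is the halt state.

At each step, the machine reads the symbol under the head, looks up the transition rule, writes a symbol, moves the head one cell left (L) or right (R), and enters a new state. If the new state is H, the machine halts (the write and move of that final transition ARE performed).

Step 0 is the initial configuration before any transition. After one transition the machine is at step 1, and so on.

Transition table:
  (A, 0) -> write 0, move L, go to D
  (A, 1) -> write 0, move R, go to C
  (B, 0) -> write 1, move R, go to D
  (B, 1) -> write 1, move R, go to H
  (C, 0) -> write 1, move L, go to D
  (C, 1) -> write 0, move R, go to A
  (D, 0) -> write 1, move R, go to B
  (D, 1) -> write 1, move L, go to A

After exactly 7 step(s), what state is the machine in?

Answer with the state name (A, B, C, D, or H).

Step 1: in state A at pos -2, read 0 -> (A,0)->write 0,move L,goto D. Now: state=D, head=-3, tape[-4..3]=01000110 (head:  ^)
Step 2: in state D at pos -3, read 1 -> (D,1)->write 1,move L,goto A. Now: state=A, head=-4, tape[-5..3]=001000110 (head:  ^)
Step 3: in state A at pos -4, read 0 -> (A,0)->write 0,move L,goto D. Now: state=D, head=-5, tape[-6..3]=0001000110 (head:  ^)
Step 4: in state D at pos -5, read 0 -> (D,0)->write 1,move R,goto B. Now: state=B, head=-4, tape[-6..3]=0101000110 (head:   ^)
Step 5: in state B at pos -4, read 0 -> (B,0)->write 1,move R,goto D. Now: state=D, head=-3, tape[-6..3]=0111000110 (head:    ^)
Step 6: in state D at pos -3, read 1 -> (D,1)->write 1,move L,goto A. Now: state=A, head=-4, tape[-6..3]=0111000110 (head:   ^)
Step 7: in state A at pos -4, read 1 -> (A,1)->write 0,move R,goto C. Now: state=C, head=-3, tape[-6..3]=0101000110 (head:    ^)

Answer: C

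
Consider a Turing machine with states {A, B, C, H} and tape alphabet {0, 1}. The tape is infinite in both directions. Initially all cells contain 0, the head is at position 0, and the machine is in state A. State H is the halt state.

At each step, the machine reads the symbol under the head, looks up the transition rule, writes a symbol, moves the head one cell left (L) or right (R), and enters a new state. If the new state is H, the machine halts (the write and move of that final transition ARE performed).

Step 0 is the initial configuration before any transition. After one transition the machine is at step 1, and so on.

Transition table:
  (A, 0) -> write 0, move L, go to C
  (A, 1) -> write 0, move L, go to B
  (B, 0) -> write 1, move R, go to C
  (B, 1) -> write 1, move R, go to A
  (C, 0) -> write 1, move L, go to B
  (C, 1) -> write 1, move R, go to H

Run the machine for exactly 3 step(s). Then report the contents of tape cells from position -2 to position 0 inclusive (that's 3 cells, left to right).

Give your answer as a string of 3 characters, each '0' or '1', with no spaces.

Step 1: in state A at pos 0, read 0 -> (A,0)->write 0,move L,goto C. Now: state=C, head=-1, tape[-2..1]=0000 (head:  ^)
Step 2: in state C at pos -1, read 0 -> (C,0)->write 1,move L,goto B. Now: state=B, head=-2, tape[-3..1]=00100 (head:  ^)
Step 3: in state B at pos -2, read 0 -> (B,0)->write 1,move R,goto C. Now: state=C, head=-1, tape[-3..1]=01100 (head:   ^)

Answer: 110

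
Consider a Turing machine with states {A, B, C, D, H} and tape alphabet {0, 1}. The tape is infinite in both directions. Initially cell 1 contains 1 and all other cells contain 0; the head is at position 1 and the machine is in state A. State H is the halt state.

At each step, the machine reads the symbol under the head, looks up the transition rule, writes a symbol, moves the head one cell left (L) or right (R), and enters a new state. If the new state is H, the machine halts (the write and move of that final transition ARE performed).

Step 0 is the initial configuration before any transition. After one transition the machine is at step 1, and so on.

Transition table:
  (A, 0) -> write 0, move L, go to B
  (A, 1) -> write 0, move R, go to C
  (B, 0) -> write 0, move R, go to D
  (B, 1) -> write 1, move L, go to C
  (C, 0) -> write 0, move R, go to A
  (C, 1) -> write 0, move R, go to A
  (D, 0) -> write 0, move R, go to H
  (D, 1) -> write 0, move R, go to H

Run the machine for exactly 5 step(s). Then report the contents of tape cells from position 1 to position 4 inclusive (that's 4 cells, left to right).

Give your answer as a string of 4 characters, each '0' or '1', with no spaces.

Answer: 0000

Derivation:
Step 1: in state A at pos 1, read 1 -> (A,1)->write 0,move R,goto C. Now: state=C, head=2, tape[0..3]=0000 (head:   ^)
Step 2: in state C at pos 2, read 0 -> (C,0)->write 0,move R,goto A. Now: state=A, head=3, tape[0..4]=00000 (head:    ^)
Step 3: in state A at pos 3, read 0 -> (A,0)->write 0,move L,goto B. Now: state=B, head=2, tape[0..4]=00000 (head:   ^)
Step 4: in state B at pos 2, read 0 -> (B,0)->write 0,move R,goto D. Now: state=D, head=3, tape[0..4]=00000 (head:    ^)
Step 5: in state D at pos 3, read 0 -> (D,0)->write 0,move R,goto H. Now: state=H, head=4, tape[0..5]=000000 (head:     ^)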